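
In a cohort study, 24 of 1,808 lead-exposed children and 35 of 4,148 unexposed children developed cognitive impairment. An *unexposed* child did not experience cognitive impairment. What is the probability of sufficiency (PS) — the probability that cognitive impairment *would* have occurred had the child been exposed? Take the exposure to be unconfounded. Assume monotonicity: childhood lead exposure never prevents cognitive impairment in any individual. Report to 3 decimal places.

PS ≈ 0.005

p₁ = P(outcome | exposed) = 24/1808 = 0.013274
p₀ = P(outcome | unexposed) = 35/4148 = 0.0084378
Under exogeneity and monotonicity, PS = (p₁ − p₀) / (1 − p₀).
PS = (0.013274 − 0.0084378) / (1 − 0.0084378) = 0.0048365 / 0.99156 ≈ 0.0049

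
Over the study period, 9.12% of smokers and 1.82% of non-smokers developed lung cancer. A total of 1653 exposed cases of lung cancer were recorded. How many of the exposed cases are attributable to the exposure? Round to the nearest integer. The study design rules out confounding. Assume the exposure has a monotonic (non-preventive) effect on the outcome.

about 1323 cases

p₁ = 0.0912, p₀ = 0.0182.
PN = (p₁ − p₀)/p₁ = (0.0912 − 0.0182) / 0.0912 ≈ 0.80044.
Attributable cases ≈ PN × (exposed cases) = 0.80044 × 1653 ≈ 1323.12.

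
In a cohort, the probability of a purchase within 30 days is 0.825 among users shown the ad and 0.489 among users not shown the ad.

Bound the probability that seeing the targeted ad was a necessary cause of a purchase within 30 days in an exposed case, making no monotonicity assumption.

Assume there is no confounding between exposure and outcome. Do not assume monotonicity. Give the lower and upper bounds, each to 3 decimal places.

0.407 ≤ PN ≤ 0.619

Let p₁ = 0.825, p₀ = 0.489.
Under exogeneity alone the bounds on PN are max{0,(p₁−p₀)/p₁} ≤ PN ≤ min{1,(1−p₀)/p₁}.
  lower = (p₁ − p₀)/p₁ = 0.336 / 0.825 ≈ 0.4073
  upper = min{1, (1 − p₀)/p₁} = 0.511 / 0.825 ≈ 0.6194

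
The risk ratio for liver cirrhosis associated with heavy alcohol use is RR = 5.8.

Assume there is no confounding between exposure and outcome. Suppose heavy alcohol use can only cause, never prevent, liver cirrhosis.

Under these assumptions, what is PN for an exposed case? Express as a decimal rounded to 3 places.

Under exogeneity and monotonicity, PN = (RR − 1) / RR = 1 − 1/RR.
PN = (5.8 − 1) / 5.8 = 4.8 / 5.8 ≈ 0.8276

PN ≈ 0.828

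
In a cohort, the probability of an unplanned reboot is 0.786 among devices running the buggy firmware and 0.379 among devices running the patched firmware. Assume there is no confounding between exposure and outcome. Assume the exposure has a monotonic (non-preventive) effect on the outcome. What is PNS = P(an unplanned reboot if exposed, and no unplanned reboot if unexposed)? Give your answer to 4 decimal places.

Let p₁ = 0.786, p₀ = 0.379.
Under exogeneity and monotonicity, PNS = p₁ − p₀.
PNS = 0.786 − 0.379 = 0.407

PNS ≈ 0.4070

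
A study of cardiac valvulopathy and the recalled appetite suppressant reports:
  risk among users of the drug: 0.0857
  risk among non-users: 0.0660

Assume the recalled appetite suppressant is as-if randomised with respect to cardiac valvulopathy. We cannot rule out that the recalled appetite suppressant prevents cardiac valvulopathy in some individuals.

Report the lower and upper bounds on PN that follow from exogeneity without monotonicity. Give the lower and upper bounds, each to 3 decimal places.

Let p₁ = 0.0857, p₀ = 0.066.
Under exogeneity alone the bounds on PN are max{0,(p₁−p₀)/p₁} ≤ PN ≤ min{1,(1−p₀)/p₁}.
  lower = (p₁ − p₀)/p₁ = 0.0197 / 0.0857 ≈ 0.2299
  upper = min{1, (1 − p₀)/p₁} = 0.934 / 0.0857 ≈ 10.8985 → capped at 1

0.230 ≤ PN ≤ 1.000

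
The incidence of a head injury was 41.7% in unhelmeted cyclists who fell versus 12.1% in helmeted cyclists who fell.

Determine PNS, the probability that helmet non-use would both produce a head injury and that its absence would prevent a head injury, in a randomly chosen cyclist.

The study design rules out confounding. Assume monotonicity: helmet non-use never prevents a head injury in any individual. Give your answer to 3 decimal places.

PNS ≈ 0.296

p₁ = 0.417, p₀ = 0.121.
Under exogeneity and monotonicity, PNS = p₁ − p₀.
PNS = 0.417 − 0.121 = 0.296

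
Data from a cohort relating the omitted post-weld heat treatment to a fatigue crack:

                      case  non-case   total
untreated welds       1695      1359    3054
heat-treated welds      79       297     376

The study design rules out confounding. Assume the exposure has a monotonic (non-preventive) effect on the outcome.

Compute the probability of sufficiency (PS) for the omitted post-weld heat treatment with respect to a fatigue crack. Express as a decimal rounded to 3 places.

PS ≈ 0.437

p₁ = P(outcome | exposed) = 1695/3054 = 0.55501
p₀ = P(outcome | unexposed) = 79/376 = 0.21011
Under exogeneity and monotonicity, PS = (p₁ − p₀) / (1 − p₀).
PS = (0.55501 − 0.21011) / (1 − 0.21011) = 0.3449 / 0.78989 ≈ 0.4366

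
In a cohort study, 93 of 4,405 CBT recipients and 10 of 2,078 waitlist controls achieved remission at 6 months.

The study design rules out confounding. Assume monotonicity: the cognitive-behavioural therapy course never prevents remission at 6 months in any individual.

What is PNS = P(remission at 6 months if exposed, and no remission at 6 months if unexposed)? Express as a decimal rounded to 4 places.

p₁ = P(outcome | exposed) = 93/4405 = 0.021112
p₀ = P(outcome | unexposed) = 10/2078 = 0.0048123
Under exogeneity and monotonicity, PNS = p₁ − p₀.
PNS = 0.021112 − 0.0048123 = 0.0163

PNS ≈ 0.0163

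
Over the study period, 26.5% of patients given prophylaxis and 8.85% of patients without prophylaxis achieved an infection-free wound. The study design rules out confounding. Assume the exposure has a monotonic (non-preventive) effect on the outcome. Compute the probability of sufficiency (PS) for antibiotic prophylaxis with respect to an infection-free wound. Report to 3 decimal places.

PS ≈ 0.194

p₁ = 0.265, p₀ = 0.0885.
Under exogeneity and monotonicity, PS = (p₁ − p₀) / (1 − p₀).
PS = (0.265 − 0.0885) / (1 − 0.0885) = 0.1765 / 0.9115 ≈ 0.1936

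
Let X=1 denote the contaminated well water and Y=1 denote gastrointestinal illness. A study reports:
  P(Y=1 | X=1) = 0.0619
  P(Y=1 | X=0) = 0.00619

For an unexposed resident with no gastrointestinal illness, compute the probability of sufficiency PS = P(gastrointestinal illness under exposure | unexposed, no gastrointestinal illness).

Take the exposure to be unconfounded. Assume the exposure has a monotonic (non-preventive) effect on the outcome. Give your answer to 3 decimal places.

Let p₁ = 0.0619, p₀ = 0.00619.
Under exogeneity and monotonicity, PS = (p₁ − p₀) / (1 − p₀).
PS = (0.0619 − 0.00619) / (1 − 0.00619) = 0.05571 / 0.99381 ≈ 0.0561

PS ≈ 0.056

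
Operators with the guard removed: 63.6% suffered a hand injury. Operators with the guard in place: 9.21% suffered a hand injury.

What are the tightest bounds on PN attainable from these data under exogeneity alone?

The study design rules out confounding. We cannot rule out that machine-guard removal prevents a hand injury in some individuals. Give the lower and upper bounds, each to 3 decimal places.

p₁ = 0.636, p₀ = 0.0921.
Under exogeneity alone the bounds on PN are max{0,(p₁−p₀)/p₁} ≤ PN ≤ min{1,(1−p₀)/p₁}.
  lower = (p₁ − p₀)/p₁ = 0.5439 / 0.636 ≈ 0.8552
  upper = min{1, (1 − p₀)/p₁} = 0.9079 / 0.636 ≈ 1.4275 → capped at 1

0.855 ≤ PN ≤ 1.000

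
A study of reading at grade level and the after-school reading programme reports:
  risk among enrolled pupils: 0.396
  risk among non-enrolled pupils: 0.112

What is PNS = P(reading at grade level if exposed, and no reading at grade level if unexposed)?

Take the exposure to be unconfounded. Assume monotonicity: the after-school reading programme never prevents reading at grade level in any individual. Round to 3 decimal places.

Let p₁ = 0.396, p₀ = 0.112.
Under exogeneity and monotonicity, PNS = p₁ − p₀.
PNS = 0.396 − 0.112 = 0.284

PNS ≈ 0.284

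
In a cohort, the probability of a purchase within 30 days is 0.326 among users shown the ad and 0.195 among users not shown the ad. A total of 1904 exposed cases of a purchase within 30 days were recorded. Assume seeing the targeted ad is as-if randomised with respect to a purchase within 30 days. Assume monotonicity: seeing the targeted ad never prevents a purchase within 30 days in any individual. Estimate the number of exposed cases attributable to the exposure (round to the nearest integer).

about 765 cases

Let p₁ = 0.326, p₀ = 0.195.
PN = (p₁ − p₀)/p₁ = (0.326 − 0.195) / 0.326 ≈ 0.40184.
Attributable cases ≈ PN × (exposed cases) = 0.40184 × 1904 ≈ 765.10.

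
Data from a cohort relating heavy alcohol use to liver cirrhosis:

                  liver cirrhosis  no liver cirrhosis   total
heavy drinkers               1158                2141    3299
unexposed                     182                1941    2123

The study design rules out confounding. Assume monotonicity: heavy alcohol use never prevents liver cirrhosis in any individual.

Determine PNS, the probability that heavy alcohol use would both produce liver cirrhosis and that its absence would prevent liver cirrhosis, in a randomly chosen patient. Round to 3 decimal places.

p₁ = P(outcome | exposed) = 1158/3299 = 0.35102
p₀ = P(outcome | unexposed) = 182/2123 = 0.085728
Under exogeneity and monotonicity, PNS = p₁ − p₀.
PNS = 0.35102 − 0.085728 = 0.26529

PNS ≈ 0.265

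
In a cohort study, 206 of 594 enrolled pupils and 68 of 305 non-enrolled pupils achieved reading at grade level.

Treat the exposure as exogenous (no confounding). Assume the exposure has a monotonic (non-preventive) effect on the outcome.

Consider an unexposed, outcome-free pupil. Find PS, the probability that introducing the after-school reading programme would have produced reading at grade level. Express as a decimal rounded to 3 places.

PS ≈ 0.159

p₁ = P(outcome | exposed) = 206/594 = 0.3468
p₀ = P(outcome | unexposed) = 68/305 = 0.22295
Under exogeneity and monotonicity, PS = (p₁ − p₀) / (1 − p₀).
PS = (0.3468 − 0.22295) / (1 − 0.22295) = 0.12385 / 0.77705 ≈ 0.1594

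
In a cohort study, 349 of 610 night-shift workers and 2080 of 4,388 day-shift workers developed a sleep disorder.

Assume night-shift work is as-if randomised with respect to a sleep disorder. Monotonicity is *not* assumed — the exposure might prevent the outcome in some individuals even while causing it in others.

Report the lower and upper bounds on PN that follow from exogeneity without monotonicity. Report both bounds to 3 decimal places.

0.171 ≤ PN ≤ 0.919

p₁ = P(outcome | exposed) = 349/610 = 0.57213
p₀ = P(outcome | unexposed) = 2080/4388 = 0.47402
Under exogeneity alone the bounds on PN are max{0,(p₁−p₀)/p₁} ≤ PN ≤ min{1,(1−p₀)/p₁}.
  lower = (p₁ − p₀)/p₁ = 0.098111 / 0.57213 ≈ 0.1715
  upper = min{1, (1 − p₀)/p₁} = 0.52598 / 0.57213 ≈ 0.9193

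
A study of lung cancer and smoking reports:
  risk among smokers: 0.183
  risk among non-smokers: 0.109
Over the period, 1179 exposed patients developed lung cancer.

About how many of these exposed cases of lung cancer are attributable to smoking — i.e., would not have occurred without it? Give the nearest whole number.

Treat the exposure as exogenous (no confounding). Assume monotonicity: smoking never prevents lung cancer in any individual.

about 477 cases

Let p₁ = 0.183, p₀ = 0.109.
PN = (p₁ − p₀)/p₁ = (0.183 − 0.109) / 0.183 ≈ 0.40437.
Attributable cases ≈ PN × (exposed cases) = 0.40437 × 1179 ≈ 476.75.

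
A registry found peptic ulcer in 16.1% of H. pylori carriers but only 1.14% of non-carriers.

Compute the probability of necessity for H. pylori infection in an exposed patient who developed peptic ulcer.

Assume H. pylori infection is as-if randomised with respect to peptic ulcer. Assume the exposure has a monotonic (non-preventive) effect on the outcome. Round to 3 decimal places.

p₁ = 0.161, p₀ = 0.0114.
Under exogeneity and monotonicity, PN = (p₁ − p₀) / p₁.
PN = (0.161 − 0.0114) / 0.161 = 0.1496 / 0.161 ≈ 0.9292

PN ≈ 0.929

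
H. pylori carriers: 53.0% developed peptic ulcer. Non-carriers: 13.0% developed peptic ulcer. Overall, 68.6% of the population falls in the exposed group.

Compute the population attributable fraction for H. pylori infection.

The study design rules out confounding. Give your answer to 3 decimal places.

p₁ = 0.53, p₀ = 0.13.
Overall risk P(Y=1) = π·p₁ + (1−π)·p₀ = 0.686×0.53 + 0.314×0.13 = 0.4044.
Under exogeneity, PAF = [P(Y=1) − p₀] / P(Y=1).
PAF = (0.4044 − 0.13) / 0.4044 ≈ 0.6785

PAF ≈ 0.679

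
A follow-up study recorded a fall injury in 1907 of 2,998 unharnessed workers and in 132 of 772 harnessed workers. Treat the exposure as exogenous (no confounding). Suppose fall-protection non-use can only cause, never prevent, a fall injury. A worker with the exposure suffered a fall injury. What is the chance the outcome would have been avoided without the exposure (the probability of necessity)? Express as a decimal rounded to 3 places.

p₁ = P(outcome | exposed) = 1907/2998 = 0.63609
p₀ = P(outcome | unexposed) = 132/772 = 0.17098
Under exogeneity and monotonicity, PN = (p₁ − p₀) / p₁.
PN = (0.63609 − 0.17098) / 0.63609 = 0.46511 / 0.63609 ≈ 0.7312

PN ≈ 0.731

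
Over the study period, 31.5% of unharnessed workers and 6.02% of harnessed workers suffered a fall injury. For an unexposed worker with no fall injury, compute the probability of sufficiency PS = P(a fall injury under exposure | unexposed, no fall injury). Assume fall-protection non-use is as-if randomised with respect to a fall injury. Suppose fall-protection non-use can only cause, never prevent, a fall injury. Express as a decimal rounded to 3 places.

PS ≈ 0.271

p₁ = 0.315, p₀ = 0.0602.
Under exogeneity and monotonicity, PS = (p₁ − p₀) / (1 − p₀).
PS = (0.315 − 0.0602) / (1 − 0.0602) = 0.2548 / 0.9398 ≈ 0.2711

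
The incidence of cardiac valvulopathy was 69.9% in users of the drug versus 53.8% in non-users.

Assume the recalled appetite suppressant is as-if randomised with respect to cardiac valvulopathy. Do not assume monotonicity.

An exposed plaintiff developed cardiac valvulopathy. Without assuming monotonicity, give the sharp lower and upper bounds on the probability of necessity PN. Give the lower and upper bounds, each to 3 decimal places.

p₁ = 0.699, p₀ = 0.538.
Under exogeneity alone the bounds on PN are max{0,(p₁−p₀)/p₁} ≤ PN ≤ min{1,(1−p₀)/p₁}.
  lower = (p₁ − p₀)/p₁ = 0.161 / 0.699 ≈ 0.2303
  upper = min{1, (1 − p₀)/p₁} = 0.462 / 0.699 ≈ 0.6609

0.230 ≤ PN ≤ 0.661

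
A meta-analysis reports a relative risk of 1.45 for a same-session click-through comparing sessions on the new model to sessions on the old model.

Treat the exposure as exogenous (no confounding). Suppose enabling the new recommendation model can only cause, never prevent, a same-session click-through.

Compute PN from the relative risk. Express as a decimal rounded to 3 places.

Under exogeneity and monotonicity, PN = (RR − 1) / RR = 1 − 1/RR.
PN = (1.45 − 1) / 1.45 = 0.45 / 1.45 ≈ 0.3103

PN ≈ 0.310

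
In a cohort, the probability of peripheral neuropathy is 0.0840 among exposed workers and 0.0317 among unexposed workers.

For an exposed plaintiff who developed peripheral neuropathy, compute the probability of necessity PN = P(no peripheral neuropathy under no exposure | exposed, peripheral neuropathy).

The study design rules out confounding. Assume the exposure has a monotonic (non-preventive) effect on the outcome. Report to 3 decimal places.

Let p₁ = 0.084, p₀ = 0.0317.
Under exogeneity and monotonicity, PN = (p₁ − p₀) / p₁.
PN = (0.084 − 0.0317) / 0.084 = 0.0523 / 0.084 ≈ 0.6226

PN ≈ 0.623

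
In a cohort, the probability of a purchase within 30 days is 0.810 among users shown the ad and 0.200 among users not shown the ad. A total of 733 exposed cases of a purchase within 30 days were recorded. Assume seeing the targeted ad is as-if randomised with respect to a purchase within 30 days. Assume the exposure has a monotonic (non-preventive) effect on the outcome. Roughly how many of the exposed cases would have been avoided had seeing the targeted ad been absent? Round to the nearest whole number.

Let p₁ = 0.81, p₀ = 0.2.
PN = (p₁ − p₀)/p₁ = (0.81 − 0.2) / 0.81 ≈ 0.75309.
Attributable cases ≈ PN × (exposed cases) = 0.75309 × 733 ≈ 552.01.

about 552 cases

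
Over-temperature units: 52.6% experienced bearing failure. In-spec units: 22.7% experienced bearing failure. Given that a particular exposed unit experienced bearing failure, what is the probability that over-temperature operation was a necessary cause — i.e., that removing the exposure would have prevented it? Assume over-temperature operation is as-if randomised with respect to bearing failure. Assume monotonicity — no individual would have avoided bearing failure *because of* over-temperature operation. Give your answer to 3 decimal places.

PN ≈ 0.568

p₁ = 0.526, p₀ = 0.227.
Under exogeneity and monotonicity, PN = (p₁ − p₀) / p₁.
PN = (0.526 − 0.227) / 0.526 = 0.299 / 0.526 ≈ 0.5684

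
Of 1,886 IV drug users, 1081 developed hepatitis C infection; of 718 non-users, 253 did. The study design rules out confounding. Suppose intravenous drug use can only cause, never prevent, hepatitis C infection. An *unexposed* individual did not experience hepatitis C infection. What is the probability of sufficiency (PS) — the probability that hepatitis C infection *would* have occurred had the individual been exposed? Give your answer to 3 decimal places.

PS ≈ 0.341

p₁ = P(outcome | exposed) = 1081/1886 = 0.57317
p₀ = P(outcome | unexposed) = 253/718 = 0.35237
Under exogeneity and monotonicity, PS = (p₁ − p₀) / (1 − p₀).
PS = (0.57317 − 0.35237) / (1 − 0.35237) = 0.2208 / 0.64763 ≈ 0.3409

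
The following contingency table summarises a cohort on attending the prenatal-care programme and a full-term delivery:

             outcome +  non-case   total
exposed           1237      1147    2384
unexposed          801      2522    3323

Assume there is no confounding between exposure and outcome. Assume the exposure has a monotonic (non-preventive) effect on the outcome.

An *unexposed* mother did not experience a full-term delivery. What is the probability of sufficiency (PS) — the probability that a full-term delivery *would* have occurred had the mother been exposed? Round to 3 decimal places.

p₁ = P(outcome | exposed) = 1237/2384 = 0.51888
p₀ = P(outcome | unexposed) = 801/3323 = 0.24105
Under exogeneity and monotonicity, PS = (p₁ − p₀) / (1 − p₀).
PS = (0.51888 − 0.24105) / (1 − 0.24105) = 0.27783 / 0.75895 ≈ 0.3661

PS ≈ 0.366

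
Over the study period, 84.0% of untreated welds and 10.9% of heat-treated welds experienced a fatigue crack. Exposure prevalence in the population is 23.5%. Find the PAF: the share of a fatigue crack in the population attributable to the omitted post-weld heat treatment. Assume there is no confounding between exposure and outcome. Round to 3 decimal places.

p₁ = 0.84, p₀ = 0.109.
Overall risk P(Y=1) = π·p₁ + (1−π)·p₀ = 0.235×0.84 + 0.765×0.109 = 0.28079.
Under exogeneity, PAF = [P(Y=1) − p₀] / P(Y=1).
PAF = (0.28079 − 0.109) / 0.28079 ≈ 0.6118

PAF ≈ 0.612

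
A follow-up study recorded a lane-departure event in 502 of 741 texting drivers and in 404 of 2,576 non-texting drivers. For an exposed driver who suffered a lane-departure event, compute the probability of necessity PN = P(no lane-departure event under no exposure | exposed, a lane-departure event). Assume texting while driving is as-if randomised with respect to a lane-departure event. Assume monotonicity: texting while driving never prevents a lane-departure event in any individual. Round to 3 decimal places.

p₁ = P(outcome | exposed) = 502/741 = 0.67746
p₀ = P(outcome | unexposed) = 404/2576 = 0.15683
Under exogeneity and monotonicity, PN = (p₁ − p₀) / p₁.
PN = (0.67746 − 0.15683) / 0.67746 = 0.52063 / 0.67746 ≈ 0.7685

PN ≈ 0.769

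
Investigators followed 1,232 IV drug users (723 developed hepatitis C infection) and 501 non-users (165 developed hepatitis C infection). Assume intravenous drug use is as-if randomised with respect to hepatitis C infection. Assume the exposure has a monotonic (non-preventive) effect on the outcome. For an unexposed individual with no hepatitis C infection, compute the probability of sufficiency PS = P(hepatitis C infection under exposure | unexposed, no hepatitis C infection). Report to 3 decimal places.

p₁ = P(outcome | exposed) = 723/1232 = 0.58685
p₀ = P(outcome | unexposed) = 165/501 = 0.32934
Under exogeneity and monotonicity, PS = (p₁ − p₀) / (1 − p₀).
PS = (0.58685 − 0.32934) / (1 − 0.32934) = 0.25751 / 0.67066 ≈ 0.3840

PS ≈ 0.384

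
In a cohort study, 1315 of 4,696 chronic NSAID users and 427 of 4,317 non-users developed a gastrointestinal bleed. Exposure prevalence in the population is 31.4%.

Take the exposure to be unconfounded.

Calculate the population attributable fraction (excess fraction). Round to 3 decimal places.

p₁ = P(outcome | exposed) = 1315/4696 = 0.28003
p₀ = P(outcome | unexposed) = 427/4317 = 0.098911
Overall risk P(Y=1) = π·p₁ + (1−π)·p₀ = 0.314×0.28003 + 0.686×0.098911 = 0.15578.
Under exogeneity, PAF = [P(Y=1) − p₀] / P(Y=1).
PAF = (0.15578 − 0.098911) / 0.15578 ≈ 0.3651

PAF ≈ 0.365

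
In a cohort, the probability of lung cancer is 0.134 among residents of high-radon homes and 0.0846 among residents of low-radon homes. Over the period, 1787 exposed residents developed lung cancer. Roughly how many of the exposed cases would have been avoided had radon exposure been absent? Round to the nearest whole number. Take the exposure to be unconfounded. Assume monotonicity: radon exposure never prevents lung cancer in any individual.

Let p₁ = 0.134, p₀ = 0.0846.
PN = (p₁ − p₀)/p₁ = (0.134 − 0.0846) / 0.134 ≈ 0.36866.
Attributable cases ≈ PN × (exposed cases) = 0.36866 × 1787 ≈ 658.79.

about 659 cases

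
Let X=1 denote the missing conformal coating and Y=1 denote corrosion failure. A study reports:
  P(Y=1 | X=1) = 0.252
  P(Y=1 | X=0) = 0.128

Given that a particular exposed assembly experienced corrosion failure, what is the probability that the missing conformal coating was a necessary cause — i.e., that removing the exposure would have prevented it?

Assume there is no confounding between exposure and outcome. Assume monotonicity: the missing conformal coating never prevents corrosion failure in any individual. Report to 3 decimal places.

Let p₁ = 0.252, p₀ = 0.128.
Under exogeneity and monotonicity, PN = (p₁ − p₀) / p₁.
PN = (0.252 − 0.128) / 0.252 = 0.124 / 0.252 ≈ 0.4921

PN ≈ 0.492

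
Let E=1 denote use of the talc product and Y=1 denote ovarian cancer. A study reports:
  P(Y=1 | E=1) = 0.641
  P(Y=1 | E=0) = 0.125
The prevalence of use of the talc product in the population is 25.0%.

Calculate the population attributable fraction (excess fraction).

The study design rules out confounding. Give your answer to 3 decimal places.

PAF ≈ 0.508

Let p₁ = 0.641, p₀ = 0.125.
Overall risk P(Y=1) = π·p₁ + (1−π)·p₀ = 0.25×0.641 + 0.75×0.125 = 0.254.
Under exogeneity, PAF = [P(Y=1) − p₀] / P(Y=1).
PAF = (0.254 − 0.125) / 0.254 ≈ 0.5079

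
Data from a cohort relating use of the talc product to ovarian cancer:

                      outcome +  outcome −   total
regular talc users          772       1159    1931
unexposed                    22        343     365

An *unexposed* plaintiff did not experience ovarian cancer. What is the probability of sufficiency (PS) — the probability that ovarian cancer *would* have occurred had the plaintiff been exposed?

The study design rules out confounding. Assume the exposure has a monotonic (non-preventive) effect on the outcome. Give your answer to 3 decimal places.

PS ≈ 0.361

p₁ = P(outcome | exposed) = 772/1931 = 0.39979
p₀ = P(outcome | unexposed) = 22/365 = 0.060274
Under exogeneity and monotonicity, PS = (p₁ − p₀)/(1 − p₀).
PS = (0.39979 − 0.060274) / 0.93973 ≈ 0.3613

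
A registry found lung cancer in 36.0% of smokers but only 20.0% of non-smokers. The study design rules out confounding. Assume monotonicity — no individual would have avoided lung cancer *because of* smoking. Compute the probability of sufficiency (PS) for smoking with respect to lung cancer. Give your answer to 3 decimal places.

p₁ = 0.36, p₀ = 0.2.
Under exogeneity and monotonicity, PS = (p₁ − p₀) / (1 − p₀).
PS = (0.36 − 0.2) / (1 − 0.2) = 0.16 / 0.8 ≈ 0.2000

PS ≈ 0.200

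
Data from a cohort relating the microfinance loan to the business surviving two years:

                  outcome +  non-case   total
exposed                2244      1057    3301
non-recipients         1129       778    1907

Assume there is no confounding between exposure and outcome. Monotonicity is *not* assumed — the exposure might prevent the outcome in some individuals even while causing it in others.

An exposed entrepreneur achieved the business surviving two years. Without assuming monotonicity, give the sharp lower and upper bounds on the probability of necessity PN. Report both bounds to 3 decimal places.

p₁ = P(outcome | exposed) = 2244/3301 = 0.67979
p₀ = P(outcome | unexposed) = 1129/1907 = 0.59203
Under exogeneity alone the bounds on PN are max{0,(p₁−p₀)/p₁} ≤ PN ≤ min{1,(1−p₀)/p₁}.
  lower = (p₁ − p₀)/p₁ = 0.087765 / 0.67979 ≈ 0.1291
  upper = min{1, (1 − p₀)/p₁} = 0.40797 / 0.67979 ≈ 0.6001

0.129 ≤ PN ≤ 0.600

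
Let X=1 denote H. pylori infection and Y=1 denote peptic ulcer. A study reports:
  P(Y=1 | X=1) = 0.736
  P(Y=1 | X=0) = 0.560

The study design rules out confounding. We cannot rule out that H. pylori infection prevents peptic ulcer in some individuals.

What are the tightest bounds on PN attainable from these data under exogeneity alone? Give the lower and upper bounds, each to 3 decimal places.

0.239 ≤ PN ≤ 0.598

Let p₁ = 0.736, p₀ = 0.56.
Under exogeneity alone the bounds on PN are max{0,(p₁−p₀)/p₁} ≤ PN ≤ min{1,(1−p₀)/p₁}.
  lower = (p₁ − p₀)/p₁ = 0.176 / 0.736 ≈ 0.2391
  upper = min{1, (1 − p₀)/p₁} = 0.44 / 0.736 ≈ 0.5978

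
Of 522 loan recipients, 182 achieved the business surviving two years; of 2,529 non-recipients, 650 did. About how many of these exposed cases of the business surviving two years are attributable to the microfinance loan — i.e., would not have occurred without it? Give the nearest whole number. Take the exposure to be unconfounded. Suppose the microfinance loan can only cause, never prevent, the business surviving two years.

about 48 cases

p₁ = P(outcome | exposed) = 182/522 = 0.34866
p₀ = P(outcome | unexposed) = 650/2529 = 0.25702
PN = (p₁ − p₀)/p₁ = (0.34866 − 0.25702) / 0.34866 ≈ 0.26284.
Attributable cases ≈ PN × (exposed cases) = 0.26284 × 182 ≈ 47.84.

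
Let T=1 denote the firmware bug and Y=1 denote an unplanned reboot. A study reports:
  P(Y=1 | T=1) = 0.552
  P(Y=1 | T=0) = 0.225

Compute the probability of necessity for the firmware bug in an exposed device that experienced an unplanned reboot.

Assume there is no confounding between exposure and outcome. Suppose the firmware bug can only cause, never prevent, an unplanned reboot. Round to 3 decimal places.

PN ≈ 0.592

Let p₁ = 0.552, p₀ = 0.225.
Under exogeneity and monotonicity, PN = (p₁ − p₀) / p₁.
PN = (0.552 − 0.225) / 0.552 = 0.327 / 0.552 ≈ 0.5924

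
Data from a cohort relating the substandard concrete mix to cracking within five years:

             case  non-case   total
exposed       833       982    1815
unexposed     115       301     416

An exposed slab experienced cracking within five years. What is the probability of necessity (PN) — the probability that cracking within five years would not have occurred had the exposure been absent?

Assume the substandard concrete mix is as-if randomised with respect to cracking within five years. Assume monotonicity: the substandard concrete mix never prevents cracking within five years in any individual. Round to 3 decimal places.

PN ≈ 0.398

p₁ = P(outcome | exposed) = 833/1815 = 0.45895
p₀ = P(outcome | unexposed) = 115/416 = 0.27644
Under exogeneity and monotonicity, PN = (p₁ − p₀)/p₁.
PN = (0.45895 − 0.27644) / 0.45895 ≈ 0.3977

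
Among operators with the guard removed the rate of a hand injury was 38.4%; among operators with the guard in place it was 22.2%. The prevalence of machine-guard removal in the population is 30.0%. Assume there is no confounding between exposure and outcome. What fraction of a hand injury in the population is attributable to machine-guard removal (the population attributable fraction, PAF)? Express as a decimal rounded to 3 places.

p₁ = 0.384, p₀ = 0.222.
Overall risk P(Y=1) = π·p₁ + (1−π)·p₀ = 0.3×0.384 + 0.7×0.222 = 0.2706.
Under exogeneity, PAF = [P(Y=1) − p₀] / P(Y=1).
PAF = (0.2706 − 0.222) / 0.2706 ≈ 0.1796

PAF ≈ 0.180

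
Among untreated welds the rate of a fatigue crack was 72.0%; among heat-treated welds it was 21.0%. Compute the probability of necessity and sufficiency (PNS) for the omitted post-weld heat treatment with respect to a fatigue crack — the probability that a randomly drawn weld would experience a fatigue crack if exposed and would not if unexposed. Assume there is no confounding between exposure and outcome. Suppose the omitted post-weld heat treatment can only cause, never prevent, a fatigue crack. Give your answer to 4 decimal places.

PNS ≈ 0.5100

p₁ = 0.72, p₀ = 0.21.
Under exogeneity and monotonicity, PNS = p₁ − p₀.
PNS = 0.72 − 0.21 = 0.51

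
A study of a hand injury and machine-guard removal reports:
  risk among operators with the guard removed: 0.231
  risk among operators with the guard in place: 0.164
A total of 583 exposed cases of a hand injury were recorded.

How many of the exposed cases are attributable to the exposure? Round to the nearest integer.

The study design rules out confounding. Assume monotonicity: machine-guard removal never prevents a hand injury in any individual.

Let p₁ = 0.231, p₀ = 0.164.
PN = (p₁ − p₀)/p₁ = (0.231 − 0.164) / 0.231 ≈ 0.29004.
Attributable cases ≈ PN × (exposed cases) = 0.29004 × 583 ≈ 169.10.

about 169 cases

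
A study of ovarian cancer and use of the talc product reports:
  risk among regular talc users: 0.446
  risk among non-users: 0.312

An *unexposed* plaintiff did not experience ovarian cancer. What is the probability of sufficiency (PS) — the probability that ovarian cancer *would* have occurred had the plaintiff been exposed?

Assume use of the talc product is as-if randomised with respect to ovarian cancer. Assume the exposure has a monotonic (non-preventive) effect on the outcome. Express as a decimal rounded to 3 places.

Let p₁ = 0.446, p₀ = 0.312.
Under exogeneity and monotonicity, PS = (p₁ − p₀) / (1 − p₀).
PS = (0.446 − 0.312) / (1 − 0.312) = 0.134 / 0.688 ≈ 0.1948

PS ≈ 0.195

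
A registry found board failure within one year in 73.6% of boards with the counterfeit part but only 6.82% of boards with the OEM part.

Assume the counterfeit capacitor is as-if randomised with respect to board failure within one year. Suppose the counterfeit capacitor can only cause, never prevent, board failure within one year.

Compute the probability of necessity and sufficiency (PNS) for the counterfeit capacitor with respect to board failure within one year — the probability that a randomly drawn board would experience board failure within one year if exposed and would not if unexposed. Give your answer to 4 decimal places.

p₁ = 0.736, p₀ = 0.0682.
Under exogeneity and monotonicity, PNS = p₁ − p₀.
PNS = 0.736 − 0.0682 = 0.6678

PNS ≈ 0.6678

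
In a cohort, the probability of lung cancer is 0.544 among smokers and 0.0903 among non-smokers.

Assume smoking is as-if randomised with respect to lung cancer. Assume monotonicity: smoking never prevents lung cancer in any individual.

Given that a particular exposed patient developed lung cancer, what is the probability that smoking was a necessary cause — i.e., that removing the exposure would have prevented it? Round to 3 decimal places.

Let p₁ = 0.544, p₀ = 0.0903.
Under exogeneity and monotonicity, PN = (p₁ − p₀) / p₁.
PN = (0.544 − 0.0903) / 0.544 = 0.4537 / 0.544 ≈ 0.8340

PN ≈ 0.834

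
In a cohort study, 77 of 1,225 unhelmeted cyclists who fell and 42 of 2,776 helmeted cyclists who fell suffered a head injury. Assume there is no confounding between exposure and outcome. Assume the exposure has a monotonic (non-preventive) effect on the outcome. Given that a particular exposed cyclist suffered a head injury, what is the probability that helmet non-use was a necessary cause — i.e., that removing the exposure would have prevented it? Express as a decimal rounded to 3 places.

PN ≈ 0.759

p₁ = P(outcome | exposed) = 77/1225 = 0.062857
p₀ = P(outcome | unexposed) = 42/2776 = 0.01513
Under exogeneity and monotonicity, PN = (p₁ − p₀) / p₁.
PN = (0.062857 − 0.01513) / 0.062857 = 0.047727 / 0.062857 ≈ 0.7593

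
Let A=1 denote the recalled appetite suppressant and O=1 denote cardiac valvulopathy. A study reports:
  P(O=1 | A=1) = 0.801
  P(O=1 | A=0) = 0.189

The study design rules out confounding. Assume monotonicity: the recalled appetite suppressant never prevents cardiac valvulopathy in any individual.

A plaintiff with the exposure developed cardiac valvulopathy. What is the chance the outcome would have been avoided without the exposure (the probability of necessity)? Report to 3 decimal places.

Let p₁ = 0.801, p₀ = 0.189.
Under exogeneity and monotonicity, PN = (p₁ − p₀) / p₁.
PN = (0.801 − 0.189) / 0.801 = 0.612 / 0.801 ≈ 0.7640

PN ≈ 0.764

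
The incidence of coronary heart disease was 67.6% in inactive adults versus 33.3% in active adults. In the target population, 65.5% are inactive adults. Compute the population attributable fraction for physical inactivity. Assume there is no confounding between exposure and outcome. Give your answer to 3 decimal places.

PAF ≈ 0.403

p₁ = 0.676, p₀ = 0.333.
Overall risk P(Y=1) = π·p₁ + (1−π)·p₀ = 0.655×0.676 + 0.345×0.333 = 0.55766.
Under exogeneity, PAF = [P(Y=1) − p₀] / P(Y=1).
PAF = (0.55766 − 0.333) / 0.55766 ≈ 0.4029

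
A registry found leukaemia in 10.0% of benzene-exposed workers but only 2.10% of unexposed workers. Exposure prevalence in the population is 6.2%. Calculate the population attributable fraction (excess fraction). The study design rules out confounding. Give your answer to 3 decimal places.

p₁ = 0.1, p₀ = 0.021.
Overall risk P(Y=1) = π·p₁ + (1−π)·p₀ = 0.062×0.1 + 0.938×0.021 = 0.025898.
Under exogeneity, PAF = [P(Y=1) − p₀] / P(Y=1).
PAF = (0.025898 − 0.021) / 0.025898 ≈ 0.1891

PAF ≈ 0.189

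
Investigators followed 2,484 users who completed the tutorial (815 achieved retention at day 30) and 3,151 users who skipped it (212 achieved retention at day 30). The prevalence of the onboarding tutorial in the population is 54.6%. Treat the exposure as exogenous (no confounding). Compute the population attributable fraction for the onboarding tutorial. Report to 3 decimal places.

p₁ = P(outcome | exposed) = 815/2484 = 0.3281
p₀ = P(outcome | unexposed) = 212/3151 = 0.06728
Overall risk P(Y=1) = π·p₁ + (1−π)·p₀ = 0.546×0.3281 + 0.454×0.06728 = 0.20969.
Under exogeneity, PAF = [P(Y=1) − p₀] / P(Y=1).
PAF = (0.20969 − 0.06728) / 0.20969 ≈ 0.6791

PAF ≈ 0.679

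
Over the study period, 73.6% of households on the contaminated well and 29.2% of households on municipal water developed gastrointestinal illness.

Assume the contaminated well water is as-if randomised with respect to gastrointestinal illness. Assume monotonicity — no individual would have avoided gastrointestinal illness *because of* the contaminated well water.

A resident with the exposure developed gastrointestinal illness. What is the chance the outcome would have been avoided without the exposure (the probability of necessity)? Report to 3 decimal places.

PN ≈ 0.603

p₁ = 0.736, p₀ = 0.292.
Under exogeneity and monotonicity, PN = (p₁ − p₀) / p₁.
PN = (0.736 − 0.292) / 0.736 = 0.444 / 0.736 ≈ 0.6033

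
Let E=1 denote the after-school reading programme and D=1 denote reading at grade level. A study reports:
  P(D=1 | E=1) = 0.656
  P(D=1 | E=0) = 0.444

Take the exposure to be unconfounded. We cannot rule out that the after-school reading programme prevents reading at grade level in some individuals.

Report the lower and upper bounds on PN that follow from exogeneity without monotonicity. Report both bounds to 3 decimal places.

0.323 ≤ PN ≤ 0.848

Let p₁ = 0.656, p₀ = 0.444.
Under exogeneity alone the bounds on PN are max{0,(p₁−p₀)/p₁} ≤ PN ≤ min{1,(1−p₀)/p₁}.
  lower = (p₁ − p₀)/p₁ = 0.212 / 0.656 ≈ 0.3232
  upper = min{1, (1 − p₀)/p₁} = 0.556 / 0.656 ≈ 0.8476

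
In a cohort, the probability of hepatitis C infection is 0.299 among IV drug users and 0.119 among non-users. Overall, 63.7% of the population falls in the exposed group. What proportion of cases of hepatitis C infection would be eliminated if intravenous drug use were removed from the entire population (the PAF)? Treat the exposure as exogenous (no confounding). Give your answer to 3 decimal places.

PAF ≈ 0.491

Let p₁ = 0.299, p₀ = 0.119.
Overall risk P(Y=1) = π·p₁ + (1−π)·p₀ = 0.637×0.299 + 0.363×0.119 = 0.23366.
Under exogeneity, PAF = [P(Y=1) − p₀] / P(Y=1).
PAF = (0.23366 − 0.119) / 0.23366 ≈ 0.4907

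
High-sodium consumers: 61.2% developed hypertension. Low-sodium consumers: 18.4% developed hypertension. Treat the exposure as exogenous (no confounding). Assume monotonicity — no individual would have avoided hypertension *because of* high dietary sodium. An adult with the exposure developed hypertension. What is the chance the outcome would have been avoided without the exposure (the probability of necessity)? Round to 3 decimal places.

PN ≈ 0.699

p₁ = 0.612, p₀ = 0.184.
Under exogeneity and monotonicity, PN = (p₁ − p₀) / p₁.
PN = (0.612 − 0.184) / 0.612 = 0.428 / 0.612 ≈ 0.6993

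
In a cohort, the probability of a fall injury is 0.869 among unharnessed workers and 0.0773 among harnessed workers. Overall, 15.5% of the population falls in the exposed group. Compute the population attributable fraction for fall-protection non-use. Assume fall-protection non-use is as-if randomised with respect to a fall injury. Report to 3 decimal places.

PAF ≈ 0.614

Let p₁ = 0.869, p₀ = 0.0773.
Overall risk P(Y=1) = π·p₁ + (1−π)·p₀ = 0.155×0.869 + 0.845×0.0773 = 0.20001.
Under exogeneity, PAF = [P(Y=1) − p₀] / P(Y=1).
PAF = (0.20001 − 0.0773) / 0.20001 ≈ 0.6135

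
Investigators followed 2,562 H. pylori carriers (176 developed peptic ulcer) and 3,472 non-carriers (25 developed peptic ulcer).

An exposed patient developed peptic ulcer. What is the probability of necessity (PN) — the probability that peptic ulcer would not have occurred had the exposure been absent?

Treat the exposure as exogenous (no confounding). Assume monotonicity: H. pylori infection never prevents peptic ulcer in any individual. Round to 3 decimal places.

p₁ = P(outcome | exposed) = 176/2562 = 0.068696
p₀ = P(outcome | unexposed) = 25/3472 = 0.0072005
Under exogeneity and monotonicity, PN = (p₁ − p₀) / p₁.
PN = (0.068696 − 0.0072005) / 0.068696 = 0.061496 / 0.068696 ≈ 0.8952

PN ≈ 0.895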